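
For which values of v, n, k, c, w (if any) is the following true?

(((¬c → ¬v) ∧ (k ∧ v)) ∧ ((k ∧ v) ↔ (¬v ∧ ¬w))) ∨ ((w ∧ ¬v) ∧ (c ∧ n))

v=F, n=T, k=T, c=T, w=T

  (((¬c → ¬v) ∧ (k ∧ v)) ∧ ((k ∧ v) ↔ (¬v ∧ ¬w))) ∨ ((w ∧ ¬v) ∧ (c ∧ n)) = True
    ((¬c → ¬v) ∧ (k ∧ v)) ∧ ((k ∧ v) ↔ (¬v ∧ ¬w)) = False
      (¬c → ¬v) ∧ (k ∧ v) = False
        ¬c → ¬v = True
          ¬c = False
          ¬v = True
        k ∧ v = False
      (k ∧ v) ↔ (¬v ∧ ¬w) = True
        k ∧ v = False
        ¬v ∧ ¬w = False
          ¬v = True
          ¬w = False
    (w ∧ ¬v) ∧ (c ∧ n) = True
      w ∧ ¬v = True
        ¬v = True
      c ∧ n = True
The formula evaluates to True.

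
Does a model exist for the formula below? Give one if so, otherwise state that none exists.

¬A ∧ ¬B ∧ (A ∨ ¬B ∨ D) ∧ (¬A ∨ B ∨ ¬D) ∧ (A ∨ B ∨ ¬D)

Unit clause (¬A) forces A = False.
Unit clause (¬B) forces B = False.
In (A ∨ B ∨ ¬D) only ¬D is left, so D = False.
Check each clause:
  (¬A): ¬A holds.
  (¬B): ¬B holds.
  (A ∨ ¬B ∨ D): ¬B holds.
  (¬A ∨ B ∨ ¬D): ¬A holds.
  (A ∨ B ∨ ¬D): ¬D holds.
All clauses satisfied.

B = False; A = False; D = False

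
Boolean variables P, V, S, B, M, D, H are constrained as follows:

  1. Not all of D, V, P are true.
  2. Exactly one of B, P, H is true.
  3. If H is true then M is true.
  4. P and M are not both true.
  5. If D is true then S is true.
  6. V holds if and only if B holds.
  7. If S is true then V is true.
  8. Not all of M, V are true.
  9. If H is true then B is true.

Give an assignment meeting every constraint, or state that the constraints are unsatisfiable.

P=F; V=T; S=T; B=T; M=F; D=T; H=F

  (1) {D, V, P}: 2/3 true — not all ✓
  (2) {B, P, H}: 1 true — exactly one ✓
  (3) H=F ⇒ M: vacuous ✓
  (4) P=F, M=F — not both ✓
  (5) D=T ⇒ S: T ✓
  (6) V=T, B=T — same ✓
  (7) S=T ⇒ V: T ✓
  (8) {M, V}: 1/2 true — not all ✓
  (9) H=F ⇒ B: vacuous ✓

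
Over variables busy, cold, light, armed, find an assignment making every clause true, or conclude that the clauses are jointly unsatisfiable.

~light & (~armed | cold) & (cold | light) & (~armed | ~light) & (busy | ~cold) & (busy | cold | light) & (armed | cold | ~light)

Unit clause (~light) forces light = False.
In (cold | light) only cold is left, so cold = True.
In (busy | ~cold) only busy is left, so busy = True.
Set armed = True.
Check each clause:
  (~light): ~light holds.
  (~armed | cold): cold holds.
  (cold | light): cold holds.
  (~armed | ~light): ~light holds.
  (busy | ~cold): busy holds.
  (busy | cold | light): busy holds.
  (armed | cold | ~light): armed holds.
All clauses satisfied.

busy: True; cold: True; light: False; armed: True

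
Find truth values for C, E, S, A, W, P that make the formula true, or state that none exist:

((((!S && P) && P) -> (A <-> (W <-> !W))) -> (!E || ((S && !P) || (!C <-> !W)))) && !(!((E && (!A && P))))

C = True, E = True, S = True, A = False, W = True, P = True

  (((!S && P) && P) -> (A <-> (W <-> !W))) -> (!E || ((S && !P) || (!C <-> !W))) = True
    ((!S && P) && P) -> (A <-> (W <-> !W)) = True
      (!S && P) && P = False
        !S && P = False
          !S = False
      A <-> (W <-> !W) = True
        W <-> !W = False
          !W = False
    !E || ((S && !P) || (!C <-> !W)) = True
      !E = False
      (S && !P) || (!C <-> !W) = True
        S && !P = False
          !P = False
        !C <-> !W = True
          !C = False
          !W = False
  !(!((E && (!A && P)))) = True
    !((E && (!A && P))) = False
      E && (!A && P) = True
        !A && P = True
          !A = True
Both conjuncts True, so the formula holds.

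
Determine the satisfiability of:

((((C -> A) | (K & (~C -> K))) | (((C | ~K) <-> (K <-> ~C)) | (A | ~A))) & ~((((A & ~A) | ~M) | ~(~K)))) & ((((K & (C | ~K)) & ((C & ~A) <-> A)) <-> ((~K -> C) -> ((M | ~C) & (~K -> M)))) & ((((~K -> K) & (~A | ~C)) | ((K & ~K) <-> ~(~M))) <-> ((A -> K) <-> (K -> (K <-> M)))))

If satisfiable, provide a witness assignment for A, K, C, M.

Case K = True: the conjunct ~((((A & ~A) | ~M) | ~(~K))) becomes ~((((A & ~A) | ~M) | True)) = False.
Case K = False: the formula simplifies to (((C -> A) | (C | (A | ~A))) & ~(((A & ~A) | ~M))) & (~((C -> ((M | ~C) & M))) & (~M <-> ~A)).
  M = True: the conjunct ~((C -> ((M | ~C) & M))) becomes ~((C -> True)) = False.
  M = False: the conjunct ~(((A & ~A) | ~M)) becomes ~(((A & ~A) | True)) = False.
Both cases fail — unsatisfiable.

Unsatisfiable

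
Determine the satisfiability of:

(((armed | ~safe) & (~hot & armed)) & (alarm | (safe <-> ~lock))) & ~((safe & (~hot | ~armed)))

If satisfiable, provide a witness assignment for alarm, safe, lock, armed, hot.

alarm = True, safe = False, lock = True, armed = True, hot = False

  ((armed | ~safe) & (~hot & armed)) & (alarm | (safe <-> ~lock)) = True
    (armed | ~safe) & (~hot & armed) = True
      armed | ~safe = True
        ~safe = True
      ~hot & armed = True
        ~hot = True
    alarm | (safe <-> ~lock) = True
      safe <-> ~lock = True
        ~lock = False
  ~((safe & (~hot | ~armed))) = True
    safe & (~hot | ~armed) = False
      ~hot | ~armed = True
        ~hot = True
        ~armed = False
Both conjuncts True, so the formula holds.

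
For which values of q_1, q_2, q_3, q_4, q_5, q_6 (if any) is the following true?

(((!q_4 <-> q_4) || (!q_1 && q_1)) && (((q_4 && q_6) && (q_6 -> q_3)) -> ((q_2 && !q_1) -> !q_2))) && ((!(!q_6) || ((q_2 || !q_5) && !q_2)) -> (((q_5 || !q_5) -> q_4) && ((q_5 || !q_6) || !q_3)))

The conjunct (!q_4 <-> q_4) || (!q_1 && q_1) is unsatisfiable on its own:
  q_1=F, q_4=F: evaluates to False.
  q_1=F, q_4=T: evaluates to False.
  q_1=T, q_4=F: evaluates to False.
  q_1=T, q_4=T: evaluates to False.
So the whole conjunction is unsatisfiable.

The formula is unsatisfiable.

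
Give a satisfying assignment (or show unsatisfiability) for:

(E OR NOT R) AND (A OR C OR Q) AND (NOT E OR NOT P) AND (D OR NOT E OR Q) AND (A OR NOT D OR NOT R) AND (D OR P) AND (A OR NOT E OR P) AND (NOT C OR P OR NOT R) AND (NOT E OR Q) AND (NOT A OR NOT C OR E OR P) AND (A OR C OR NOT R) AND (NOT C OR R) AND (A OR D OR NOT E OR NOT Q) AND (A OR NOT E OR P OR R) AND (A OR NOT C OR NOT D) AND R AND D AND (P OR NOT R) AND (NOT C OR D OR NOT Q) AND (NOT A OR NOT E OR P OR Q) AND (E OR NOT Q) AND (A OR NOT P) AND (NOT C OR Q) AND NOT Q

Case R = True:
  (E OR NOT R) forces E = True.
  (NOT E OR NOT P) forces P = False.
  Clause (P OR NOT R) is falsified — contradiction.
Case R = False:
  Clause (R) is falsified — contradiction.
Both cases fail, so the formula is unsatisfiable.

No satisfying assignment exists.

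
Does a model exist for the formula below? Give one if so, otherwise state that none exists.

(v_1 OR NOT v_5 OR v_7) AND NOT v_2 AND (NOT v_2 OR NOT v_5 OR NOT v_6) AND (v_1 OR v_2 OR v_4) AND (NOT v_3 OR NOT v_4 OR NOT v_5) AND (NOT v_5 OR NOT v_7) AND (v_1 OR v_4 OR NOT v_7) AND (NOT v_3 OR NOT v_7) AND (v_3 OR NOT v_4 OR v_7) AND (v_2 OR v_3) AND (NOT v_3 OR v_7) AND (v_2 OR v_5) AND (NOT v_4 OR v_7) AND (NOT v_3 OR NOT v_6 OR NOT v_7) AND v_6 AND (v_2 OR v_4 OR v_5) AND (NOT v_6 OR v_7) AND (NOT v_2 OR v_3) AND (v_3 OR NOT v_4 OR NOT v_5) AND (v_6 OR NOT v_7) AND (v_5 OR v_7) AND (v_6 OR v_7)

Case v_2 = True:
  Clause (NOT v_2) is falsified — contradiction.
Case v_2 = False:
  (v_2 OR v_3) forces v_3 = True.
  (NOT v_3 OR NOT v_7) forces v_7 = False.
  Clause (NOT v_3 OR v_7) is falsified — contradiction.
Both cases fail, so the formula is unsatisfiable.

UNSATISFIABLE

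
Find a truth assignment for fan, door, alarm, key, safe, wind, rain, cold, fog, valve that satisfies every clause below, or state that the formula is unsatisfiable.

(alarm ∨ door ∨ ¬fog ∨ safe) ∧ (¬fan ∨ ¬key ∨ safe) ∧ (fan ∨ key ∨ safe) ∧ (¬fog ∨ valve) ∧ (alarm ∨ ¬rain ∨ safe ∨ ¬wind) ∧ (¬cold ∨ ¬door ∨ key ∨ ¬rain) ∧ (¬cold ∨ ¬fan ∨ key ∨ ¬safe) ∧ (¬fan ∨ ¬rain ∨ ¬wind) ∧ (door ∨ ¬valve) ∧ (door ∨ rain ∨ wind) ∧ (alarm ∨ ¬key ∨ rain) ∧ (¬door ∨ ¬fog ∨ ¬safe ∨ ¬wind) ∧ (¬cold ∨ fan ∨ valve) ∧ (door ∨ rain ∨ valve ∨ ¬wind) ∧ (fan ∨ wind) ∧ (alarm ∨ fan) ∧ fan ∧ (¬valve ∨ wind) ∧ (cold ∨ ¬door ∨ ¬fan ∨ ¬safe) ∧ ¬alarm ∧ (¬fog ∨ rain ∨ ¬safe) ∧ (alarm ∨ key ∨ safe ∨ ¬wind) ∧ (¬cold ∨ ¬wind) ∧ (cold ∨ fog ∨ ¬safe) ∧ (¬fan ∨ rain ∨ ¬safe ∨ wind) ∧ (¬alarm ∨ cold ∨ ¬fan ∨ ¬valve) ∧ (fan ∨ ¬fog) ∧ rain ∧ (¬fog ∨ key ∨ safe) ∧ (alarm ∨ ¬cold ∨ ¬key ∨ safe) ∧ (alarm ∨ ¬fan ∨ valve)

No satisfying assignment exists.

Case fan = True:
  (¬alarm) forces alarm = False.
  (rain) forces rain = True.
  (¬fan ∨ ¬rain ∨ ¬wind) forces wind = False.
  (¬valve ∨ wind) forces valve = False.
  Clause (alarm ∨ ¬fan ∨ valve) is falsified — contradiction.
Case fan = False:
  Clause (fan) is falsified — contradiction.
Both cases fail, so the formula is unsatisfiable.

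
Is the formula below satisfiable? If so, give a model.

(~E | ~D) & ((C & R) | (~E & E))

E=T, D=F, R=T, C=T

  ~E | ~D = True
    ~E = False
    ~D = True
  (C & R) | (~E & E) = True
    C & R = True
    ~E & E = False
      ~E = False
Both conjuncts True, so the formula holds.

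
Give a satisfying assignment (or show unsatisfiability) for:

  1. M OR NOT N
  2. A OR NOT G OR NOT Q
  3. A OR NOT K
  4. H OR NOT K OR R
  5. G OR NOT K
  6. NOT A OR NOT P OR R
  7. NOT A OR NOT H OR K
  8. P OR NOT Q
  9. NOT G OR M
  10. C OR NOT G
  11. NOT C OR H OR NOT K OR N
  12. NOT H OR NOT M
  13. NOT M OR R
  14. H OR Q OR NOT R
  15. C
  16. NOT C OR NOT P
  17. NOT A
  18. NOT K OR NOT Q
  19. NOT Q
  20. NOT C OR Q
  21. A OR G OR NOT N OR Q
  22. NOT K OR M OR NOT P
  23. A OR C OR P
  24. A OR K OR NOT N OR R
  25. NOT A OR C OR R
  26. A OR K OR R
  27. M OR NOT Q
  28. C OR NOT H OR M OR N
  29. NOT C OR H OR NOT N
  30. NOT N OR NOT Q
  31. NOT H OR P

Case Q = True:
  Clause (NOT Q) is falsified — contradiction.
Case Q = False:
  (C) forces C = True.
  Clause (NOT C OR Q) is falsified — contradiction.
Both cases fail, so the formula is unsatisfiable.

No satisfying assignment exists.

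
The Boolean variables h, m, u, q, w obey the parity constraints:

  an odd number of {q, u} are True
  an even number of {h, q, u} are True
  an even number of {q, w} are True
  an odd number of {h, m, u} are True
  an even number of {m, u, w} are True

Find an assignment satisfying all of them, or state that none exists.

h = True, m = True, u = True, q = False, w = False

{q, u}: 1 true → odd ✓
{h, q, u}: 2 true → even ✓
{q, w}: 0 true → even ✓
{h, m, u}: 3 true → odd ✓
{m, u, w}: 2 true → even ✓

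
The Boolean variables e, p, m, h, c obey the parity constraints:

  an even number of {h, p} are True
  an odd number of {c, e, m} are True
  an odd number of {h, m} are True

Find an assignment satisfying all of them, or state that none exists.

e = True, p = False, m = True, h = False, c = True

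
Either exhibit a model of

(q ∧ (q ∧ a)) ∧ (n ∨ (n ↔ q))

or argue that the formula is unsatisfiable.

a: True, n: True, q: True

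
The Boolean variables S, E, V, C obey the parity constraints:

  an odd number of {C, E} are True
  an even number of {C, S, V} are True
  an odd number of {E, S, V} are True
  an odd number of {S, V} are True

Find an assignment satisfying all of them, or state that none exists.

S=T, E=F, V=F, C=T

{C, E}: 1 true → odd ✓
{C, S, V}: 2 true → even ✓
{E, S, V}: 1 true → odd ✓
{S, V}: 1 true → odd ✓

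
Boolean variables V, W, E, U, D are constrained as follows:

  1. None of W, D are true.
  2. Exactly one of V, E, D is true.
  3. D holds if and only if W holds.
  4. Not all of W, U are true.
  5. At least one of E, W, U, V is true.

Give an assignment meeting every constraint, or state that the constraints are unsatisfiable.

V: True; W: False; E: False; U: False; D: False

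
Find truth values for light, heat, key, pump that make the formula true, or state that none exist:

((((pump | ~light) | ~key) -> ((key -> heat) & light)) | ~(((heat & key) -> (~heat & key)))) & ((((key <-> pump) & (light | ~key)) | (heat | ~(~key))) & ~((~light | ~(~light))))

Unsatisfiable

The conjunct ~((~light | ~(~light))) is unsatisfiable on its own:
  light=F: evaluates to False.
  light=T: evaluates to False.
So the whole conjunction is unsatisfiable.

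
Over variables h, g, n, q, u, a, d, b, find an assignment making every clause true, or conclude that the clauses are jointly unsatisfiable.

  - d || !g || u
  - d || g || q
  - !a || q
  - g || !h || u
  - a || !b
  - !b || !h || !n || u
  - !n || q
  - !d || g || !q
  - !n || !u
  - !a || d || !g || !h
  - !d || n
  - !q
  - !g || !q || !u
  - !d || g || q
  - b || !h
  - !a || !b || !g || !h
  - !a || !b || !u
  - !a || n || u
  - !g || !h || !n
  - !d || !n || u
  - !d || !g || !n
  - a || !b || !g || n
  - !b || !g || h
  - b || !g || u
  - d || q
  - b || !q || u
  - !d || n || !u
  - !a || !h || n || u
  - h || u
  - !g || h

Case n = True:
  (!n || q) forces q = True.
  Clause (!q) is falsified — contradiction.
Case n = False:
  (!d || n) forces d = False.
  (!q) forces q = False.
  Clause (d || q) is falsified — contradiction.
Both cases fail, so the formula is unsatisfiable.

Unsatisfiable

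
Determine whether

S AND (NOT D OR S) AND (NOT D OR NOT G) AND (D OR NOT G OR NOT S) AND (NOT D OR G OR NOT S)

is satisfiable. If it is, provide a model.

G: False, D: False, S: True

Unit clause (S) forces S = True.
Set G = False.
  then (NOT D OR G OR NOT S) forces D = False.
Check each clause:
  (S): S holds.
  (NOT D OR S): NOT D holds.
  (NOT D OR NOT G): NOT D holds.
  (D OR NOT G OR NOT S): NOT G holds.
  (NOT D OR G OR NOT S): NOT D holds.
All clauses satisfied.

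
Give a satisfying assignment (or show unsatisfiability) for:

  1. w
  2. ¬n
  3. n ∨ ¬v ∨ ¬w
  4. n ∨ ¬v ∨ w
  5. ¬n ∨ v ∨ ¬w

v=F, w=T, n=F

Unit clause (w) forces w = True.
Unit clause (¬n) forces n = False.
In (n ∨ ¬v ∨ ¬w) only ¬v is left, so v = False.
Check each clause:
  (w): w holds.
  (¬n): ¬n holds.
  (n ∨ ¬v ∨ ¬w): ¬v holds.
  (n ∨ ¬v ∨ w): ¬v holds.
  (¬n ∨ v ∨ ¬w): ¬n holds.
All clauses satisfied.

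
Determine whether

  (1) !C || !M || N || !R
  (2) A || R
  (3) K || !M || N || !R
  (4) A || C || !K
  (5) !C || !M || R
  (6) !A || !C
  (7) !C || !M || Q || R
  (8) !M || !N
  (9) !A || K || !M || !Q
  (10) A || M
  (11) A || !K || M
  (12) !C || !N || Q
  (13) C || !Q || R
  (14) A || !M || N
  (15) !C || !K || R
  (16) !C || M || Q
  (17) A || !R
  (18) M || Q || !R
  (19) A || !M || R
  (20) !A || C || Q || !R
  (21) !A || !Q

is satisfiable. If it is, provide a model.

C = False, M = False, N = False, K = False, Q = False, R = False, A = True

Set C = False.
Set M = False.
  then (A || M) forces A = True.
  then (!A || !Q) forces Q = False.
  then (M || Q || !R) forces R = False.
Set N = False.
Set K = False.
All clauses satisfied.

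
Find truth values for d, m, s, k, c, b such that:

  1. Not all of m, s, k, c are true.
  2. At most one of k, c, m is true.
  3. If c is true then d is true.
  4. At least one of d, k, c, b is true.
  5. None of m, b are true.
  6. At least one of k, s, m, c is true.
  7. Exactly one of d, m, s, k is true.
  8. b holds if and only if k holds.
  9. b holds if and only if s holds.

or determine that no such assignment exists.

d = True; m = False; s = False; k = False; c = True; b = False

  (1) {m, s, k, c}: 1/4 true — not all ✓
  (2) {k, c, m}: 1 true — at most one ✓
  (3) c=T ⇒ d: T ✓
  (4) {d, k, c, b}: 2 true — at least one ✓
  (5) {m, b}: 0 true — none ✓
  (6) {k, s, m, c}: 1 true — at least one ✓
  (7) {d, m, s, k}: 1 true — exactly one ✓
  (8) b=F, k=F — same ✓
  (9) b=F, s=F — same ✓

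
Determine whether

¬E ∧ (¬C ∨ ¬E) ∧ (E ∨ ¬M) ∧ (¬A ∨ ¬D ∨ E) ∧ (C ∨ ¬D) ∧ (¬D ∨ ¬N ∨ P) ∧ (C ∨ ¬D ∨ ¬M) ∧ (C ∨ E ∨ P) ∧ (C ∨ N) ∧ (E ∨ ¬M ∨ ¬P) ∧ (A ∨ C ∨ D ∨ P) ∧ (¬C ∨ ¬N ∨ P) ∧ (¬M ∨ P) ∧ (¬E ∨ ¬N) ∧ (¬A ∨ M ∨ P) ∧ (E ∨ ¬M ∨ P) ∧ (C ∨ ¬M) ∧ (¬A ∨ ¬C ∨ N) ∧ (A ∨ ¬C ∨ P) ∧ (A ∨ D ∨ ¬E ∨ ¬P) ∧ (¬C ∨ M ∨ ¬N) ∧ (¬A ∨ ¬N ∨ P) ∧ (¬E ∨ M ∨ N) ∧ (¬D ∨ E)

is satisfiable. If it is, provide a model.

E=F, C=F, A=F, N=T, P=T, D=F, M=F

Unit clause (¬E) forces E = False.
In (E ∨ ¬M) only ¬M is left, so M = False.
In (¬D ∨ E) only ¬D is left, so D = False.
Set C = False.
  then (C ∨ E ∨ P) forces P = True.
  then (C ∨ N) forces N = True.
Set A = False.
All clauses satisfied.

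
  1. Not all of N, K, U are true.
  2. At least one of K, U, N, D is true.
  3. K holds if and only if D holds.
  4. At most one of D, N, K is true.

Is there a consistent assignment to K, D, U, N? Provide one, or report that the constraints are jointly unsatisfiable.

K: False, D: False, U: False, N: True

  (1) {N, K, U}: 1/3 true — not all ✓
  (2) {K, U, N, D}: 1 true — at least one ✓
  (3) K=F, D=F — same ✓
  (4) {D, N, K}: 1 true — at most one ✓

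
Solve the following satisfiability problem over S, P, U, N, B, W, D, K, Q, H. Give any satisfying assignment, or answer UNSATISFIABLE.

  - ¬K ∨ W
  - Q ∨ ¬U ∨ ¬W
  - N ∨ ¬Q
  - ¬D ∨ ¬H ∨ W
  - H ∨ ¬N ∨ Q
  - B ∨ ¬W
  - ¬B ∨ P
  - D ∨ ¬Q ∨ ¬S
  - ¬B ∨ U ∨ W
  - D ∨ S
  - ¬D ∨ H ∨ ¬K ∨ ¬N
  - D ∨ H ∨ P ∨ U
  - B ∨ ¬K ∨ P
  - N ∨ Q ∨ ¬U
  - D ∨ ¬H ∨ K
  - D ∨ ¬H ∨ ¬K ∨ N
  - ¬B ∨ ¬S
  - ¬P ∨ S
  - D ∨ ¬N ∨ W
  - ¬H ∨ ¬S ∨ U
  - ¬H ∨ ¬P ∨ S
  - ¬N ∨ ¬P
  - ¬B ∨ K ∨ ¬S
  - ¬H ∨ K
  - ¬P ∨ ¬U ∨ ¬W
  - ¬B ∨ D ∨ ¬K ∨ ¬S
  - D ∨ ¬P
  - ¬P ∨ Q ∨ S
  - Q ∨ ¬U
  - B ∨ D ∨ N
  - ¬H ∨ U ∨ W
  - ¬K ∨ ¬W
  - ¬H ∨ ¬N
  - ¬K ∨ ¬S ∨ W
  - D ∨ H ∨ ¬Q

Set S = True.
  then (¬B ∨ ¬S) forces B = False.
  then (B ∨ ¬W) forces W = False.
  then (¬K ∨ ¬S ∨ W) forces K = False.
  then (¬H ∨ K) forces H = False.
Set P = False.
Set U = False.
  then (D ∨ H ∨ P ∨ U) forces D = True.
Set N = False.
  then (N ∨ ¬Q) forces Q = False.
All clauses satisfied.

S=T, P=F, U=F, N=F, B=F, W=F, D=T, K=F, Q=F, H=F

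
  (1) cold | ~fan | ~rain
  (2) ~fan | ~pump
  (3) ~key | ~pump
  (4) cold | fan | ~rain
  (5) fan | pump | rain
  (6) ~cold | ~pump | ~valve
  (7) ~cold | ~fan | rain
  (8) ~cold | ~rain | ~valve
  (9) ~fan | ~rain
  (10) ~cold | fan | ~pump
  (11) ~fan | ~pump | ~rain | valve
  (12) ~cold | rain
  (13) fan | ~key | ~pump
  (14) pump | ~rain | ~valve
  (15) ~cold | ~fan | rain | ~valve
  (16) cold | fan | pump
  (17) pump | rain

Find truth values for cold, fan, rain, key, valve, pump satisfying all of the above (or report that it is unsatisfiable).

cold = True, fan = False, rain = True, key = True, valve = False, pump = False

Set cold = True.
  then (~cold | rain) forces rain = True.
  then (~cold | ~rain | ~valve) forces valve = False.
  then (~fan | ~rain) forces fan = False.
  then (~cold | fan | ~pump) forces pump = False.
Set key = True.
All clauses satisfied.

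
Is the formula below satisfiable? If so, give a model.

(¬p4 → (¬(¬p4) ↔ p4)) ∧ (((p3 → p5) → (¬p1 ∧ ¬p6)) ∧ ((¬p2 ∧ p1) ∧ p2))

Unsatisfiable

Case p2 = True: the conjunct ¬p2 is False.
Case p2 = False: the conjunct p2 is False.
Both cases fail — unsatisfiable.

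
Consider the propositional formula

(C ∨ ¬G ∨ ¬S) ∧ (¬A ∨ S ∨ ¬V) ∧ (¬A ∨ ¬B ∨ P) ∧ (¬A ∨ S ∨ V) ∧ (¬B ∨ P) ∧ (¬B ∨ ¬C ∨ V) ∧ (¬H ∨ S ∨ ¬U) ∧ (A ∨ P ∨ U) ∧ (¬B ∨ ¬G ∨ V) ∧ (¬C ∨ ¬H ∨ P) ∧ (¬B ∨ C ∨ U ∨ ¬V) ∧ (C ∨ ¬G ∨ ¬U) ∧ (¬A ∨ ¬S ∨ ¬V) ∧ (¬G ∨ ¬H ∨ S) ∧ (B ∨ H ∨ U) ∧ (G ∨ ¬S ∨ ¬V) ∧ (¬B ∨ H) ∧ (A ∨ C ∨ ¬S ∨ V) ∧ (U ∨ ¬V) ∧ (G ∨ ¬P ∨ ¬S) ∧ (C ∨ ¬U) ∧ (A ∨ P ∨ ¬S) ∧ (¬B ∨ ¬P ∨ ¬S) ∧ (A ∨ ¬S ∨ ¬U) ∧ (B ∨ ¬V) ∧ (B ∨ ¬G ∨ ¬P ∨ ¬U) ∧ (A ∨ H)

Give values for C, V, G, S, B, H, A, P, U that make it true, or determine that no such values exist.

C = True, V = False, G = True, S = True, B = False, H = False, A = True, P = False, U = True

Set C = True.
Set V = False.
  then (¬B ∨ ¬C ∨ V) forces B = False.
Set G = True.
Set S = True.
Set H = False.
  then (B ∨ H ∨ U) forces U = True.
  then (A ∨ ¬S ∨ ¬U) forces A = True.
  then (B ∨ ¬G ∨ ¬P ∨ ¬U) forces P = False.
All clauses satisfied.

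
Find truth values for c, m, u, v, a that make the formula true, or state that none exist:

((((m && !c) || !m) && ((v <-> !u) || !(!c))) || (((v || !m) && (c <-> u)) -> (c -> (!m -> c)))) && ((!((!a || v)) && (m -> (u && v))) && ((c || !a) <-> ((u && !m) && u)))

c=F, m=F, u=F, v=F, a=T

  (((m && !c) || !m) && ((v <-> !u) || !(!c))) || (((v || !m) && (c <-> u)) -> (c -> (!m -> c))) = True
    ((m && !c) || !m) && ((v <-> !u) || !(!c)) = False
      (m && !c) || !m = True
        m && !c = False
          !c = True
        !m = True
      (v <-> !u) || !(!c) = False
        v <-> !u = False
          !u = True
        !(!c) = False
          !c = True
    ((v || !m) && (c <-> u)) -> (c -> (!m -> c)) = True
      (v || !m) && (c <-> u) = True
        v || !m = True
          !m = True
        c <-> u = True
      c -> (!m -> c) = True
        !m -> c = False
          !m = True
  (!((!a || v)) && (m -> (u && v))) && ((c || !a) <-> ((u && !m) && u)) = True
    !((!a || v)) && (m -> (u && v)) = True
      !((!a || v)) = True
        !a || v = False
          !a = False
      m -> (u && v) = True
        u && v = False
    (c || !a) <-> ((u && !m) && u) = True
      c || !a = False
        !a = False
      (u && !m) && u = False
        u && !m = False
          !m = True
Both conjuncts True, so the formula holds.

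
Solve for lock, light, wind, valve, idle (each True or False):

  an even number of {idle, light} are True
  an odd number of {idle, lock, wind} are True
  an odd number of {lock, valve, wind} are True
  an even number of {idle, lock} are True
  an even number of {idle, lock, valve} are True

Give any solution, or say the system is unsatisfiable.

lock = False, light = False, wind = True, valve = False, idle = False

{idle, light}: 0 true → even ✓
{idle, lock, wind}: 1 true → odd ✓
{lock, valve, wind}: 1 true → odd ✓
{idle, lock}: 0 true → even ✓
{idle, lock, valve}: 0 true → even ✓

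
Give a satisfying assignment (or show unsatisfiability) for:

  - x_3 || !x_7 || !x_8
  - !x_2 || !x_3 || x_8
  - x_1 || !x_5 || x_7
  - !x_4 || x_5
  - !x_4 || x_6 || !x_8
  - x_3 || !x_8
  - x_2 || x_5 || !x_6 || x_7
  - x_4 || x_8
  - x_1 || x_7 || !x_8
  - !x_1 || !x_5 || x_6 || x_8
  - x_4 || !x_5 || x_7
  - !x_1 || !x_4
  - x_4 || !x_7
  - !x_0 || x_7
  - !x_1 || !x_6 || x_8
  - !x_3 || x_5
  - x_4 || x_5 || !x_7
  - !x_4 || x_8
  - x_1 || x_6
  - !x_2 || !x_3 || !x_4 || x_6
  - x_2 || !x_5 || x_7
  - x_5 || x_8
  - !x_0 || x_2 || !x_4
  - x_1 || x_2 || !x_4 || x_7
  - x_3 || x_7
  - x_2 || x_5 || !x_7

x_0 = True, x_1 = False, x_2 = True, x_3 = True, x_4 = True, x_5 = True, x_6 = True, x_7 = True, x_8 = True

Set x_0 = True.
  then (!x_0 || x_7) forces x_7 = True.
  then (x_4 || !x_7) forces x_4 = True.
  then (!x_4 || x_8) forces x_8 = True.
  then (!x_0 || x_2 || !x_4) forces x_2 = True.
  then (x_3 || !x_7 || !x_8) forces x_3 = True.
  then (!x_4 || x_5) forces x_5 = True.
  then (!x_4 || x_6 || !x_8) forces x_6 = True.
  then (!x_1 || !x_4) forces x_1 = False.
All clauses satisfied.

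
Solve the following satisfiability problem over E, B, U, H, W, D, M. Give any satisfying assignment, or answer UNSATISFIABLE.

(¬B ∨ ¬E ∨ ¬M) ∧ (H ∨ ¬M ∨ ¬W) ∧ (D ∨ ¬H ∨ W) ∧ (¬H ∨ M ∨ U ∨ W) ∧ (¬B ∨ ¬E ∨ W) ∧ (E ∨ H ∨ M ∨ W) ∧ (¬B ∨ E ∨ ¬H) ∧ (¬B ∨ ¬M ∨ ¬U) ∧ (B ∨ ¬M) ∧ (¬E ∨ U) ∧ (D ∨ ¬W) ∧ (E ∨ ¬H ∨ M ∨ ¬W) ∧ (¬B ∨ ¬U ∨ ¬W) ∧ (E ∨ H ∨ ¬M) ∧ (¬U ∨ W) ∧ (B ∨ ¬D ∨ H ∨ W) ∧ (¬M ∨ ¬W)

E=T; B=F; U=T; H=T; W=T; D=T; M=F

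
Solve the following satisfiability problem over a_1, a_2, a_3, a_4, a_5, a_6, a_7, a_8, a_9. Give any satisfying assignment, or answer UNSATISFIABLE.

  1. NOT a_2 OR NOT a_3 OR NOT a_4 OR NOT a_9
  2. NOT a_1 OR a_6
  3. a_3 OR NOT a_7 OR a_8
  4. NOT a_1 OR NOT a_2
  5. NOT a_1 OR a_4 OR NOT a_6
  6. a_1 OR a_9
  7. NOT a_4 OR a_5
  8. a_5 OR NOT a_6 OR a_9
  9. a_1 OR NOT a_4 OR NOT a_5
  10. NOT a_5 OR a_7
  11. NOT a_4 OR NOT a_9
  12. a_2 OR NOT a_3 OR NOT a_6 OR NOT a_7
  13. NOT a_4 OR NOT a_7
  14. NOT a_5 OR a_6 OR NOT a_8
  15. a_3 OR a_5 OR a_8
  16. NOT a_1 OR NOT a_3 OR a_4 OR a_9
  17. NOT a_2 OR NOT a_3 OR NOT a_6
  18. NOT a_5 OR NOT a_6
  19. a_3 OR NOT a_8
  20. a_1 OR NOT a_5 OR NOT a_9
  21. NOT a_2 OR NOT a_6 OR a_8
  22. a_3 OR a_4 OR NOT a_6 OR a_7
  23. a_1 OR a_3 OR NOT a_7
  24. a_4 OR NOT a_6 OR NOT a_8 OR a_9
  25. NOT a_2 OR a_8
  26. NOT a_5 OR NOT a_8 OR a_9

Try a_1 = True:
  (NOT a_1 OR a_6) forces a_6 = True.
  (NOT a_1 OR NOT a_2) forces a_2 = False.
  (NOT a_1 OR a_4 OR NOT a_6) forces a_4 = True.
  (NOT a_4 OR a_5) forces a_5 = True.
  clause (NOT a_5 OR NOT a_6) is falsified — backtrack.
So a_1 = False.
  then (a_1 OR a_9) forces a_9 = True.
  then (NOT a_4 OR NOT a_9) forces a_4 = False.
  then (a_1 OR NOT a_5 OR NOT a_9) forces a_5 = False.
Set a_2 = False.
Set a_3 = True.
Set a_6 = True.
  then (a_2 OR NOT a_3 OR NOT a_6 OR NOT a_7) forces a_7 = False.
Set a_8 = False.
All clauses satisfied.

a_1 = False, a_2 = False, a_3 = True, a_4 = False, a_5 = False, a_6 = True, a_7 = False, a_8 = False, a_9 = True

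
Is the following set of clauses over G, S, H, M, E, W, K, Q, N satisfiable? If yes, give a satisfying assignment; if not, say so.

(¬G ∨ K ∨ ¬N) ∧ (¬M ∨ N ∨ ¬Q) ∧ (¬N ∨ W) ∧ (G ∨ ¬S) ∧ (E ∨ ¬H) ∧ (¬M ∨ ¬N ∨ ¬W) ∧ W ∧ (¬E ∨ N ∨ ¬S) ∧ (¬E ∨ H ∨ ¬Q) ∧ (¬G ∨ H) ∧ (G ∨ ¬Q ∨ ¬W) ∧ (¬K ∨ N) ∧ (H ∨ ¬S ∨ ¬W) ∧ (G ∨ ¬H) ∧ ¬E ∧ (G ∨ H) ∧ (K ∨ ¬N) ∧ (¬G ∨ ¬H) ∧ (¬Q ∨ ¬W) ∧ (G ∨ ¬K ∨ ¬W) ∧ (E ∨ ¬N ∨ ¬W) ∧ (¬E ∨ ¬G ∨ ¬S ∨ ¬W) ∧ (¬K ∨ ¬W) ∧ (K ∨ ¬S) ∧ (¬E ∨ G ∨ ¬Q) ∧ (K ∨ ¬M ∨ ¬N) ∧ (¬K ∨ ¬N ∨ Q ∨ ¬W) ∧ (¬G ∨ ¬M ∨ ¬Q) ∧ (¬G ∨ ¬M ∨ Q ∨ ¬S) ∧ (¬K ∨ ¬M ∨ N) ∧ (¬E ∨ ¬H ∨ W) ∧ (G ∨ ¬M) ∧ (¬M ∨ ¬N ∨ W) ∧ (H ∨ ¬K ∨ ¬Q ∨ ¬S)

Unsatisfiable

Case H = True:
  (E ∨ ¬H) forces E = True.
  Clause (¬E) is falsified — contradiction.
Case H = False:
  (W) forces W = True.
  (¬G ∨ H) forces G = False.
  Clause (G ∨ H) is falsified — contradiction.
Both cases fail, so the formula is unsatisfiable.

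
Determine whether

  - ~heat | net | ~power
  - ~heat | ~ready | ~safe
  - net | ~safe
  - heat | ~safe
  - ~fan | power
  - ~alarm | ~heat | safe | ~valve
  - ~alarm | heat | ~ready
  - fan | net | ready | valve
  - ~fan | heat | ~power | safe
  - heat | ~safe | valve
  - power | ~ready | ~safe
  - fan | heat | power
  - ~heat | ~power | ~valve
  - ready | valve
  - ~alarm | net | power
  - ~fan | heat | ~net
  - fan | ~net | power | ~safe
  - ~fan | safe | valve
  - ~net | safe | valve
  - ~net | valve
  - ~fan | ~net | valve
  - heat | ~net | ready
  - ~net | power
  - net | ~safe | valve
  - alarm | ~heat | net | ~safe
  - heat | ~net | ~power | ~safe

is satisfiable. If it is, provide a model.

Set power = True.
Set valve = True.
  then (~heat | ~power | ~valve) forces heat = False.
  then (heat | ~safe) forces safe = False.
  then (~fan | heat | ~power | safe) forces fan = False.
Set ready = False.
  then (heat | ~net | ready) forces net = False.
Set alarm = False.
All clauses satisfied.

power = True; valve = True; fan = False; safe = False; ready = False; heat = False; alarm = False; net = False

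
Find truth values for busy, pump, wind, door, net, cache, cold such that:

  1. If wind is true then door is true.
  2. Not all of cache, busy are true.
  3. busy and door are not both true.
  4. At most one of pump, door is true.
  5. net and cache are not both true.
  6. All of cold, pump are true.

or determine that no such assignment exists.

busy = False; pump = True; wind = False; door = False; net = True; cache = False; cold = True

  (1) wind=F ⇒ door: vacuous ✓
  (2) {cache, busy}: 0/2 true — not all ✓
  (3) busy=F, door=F — not both ✓
  (4) {pump, door}: 1 true — at most one ✓
  (5) net=T, cache=F — not both ✓
  (6) {cold, pump}: all 2 true ✓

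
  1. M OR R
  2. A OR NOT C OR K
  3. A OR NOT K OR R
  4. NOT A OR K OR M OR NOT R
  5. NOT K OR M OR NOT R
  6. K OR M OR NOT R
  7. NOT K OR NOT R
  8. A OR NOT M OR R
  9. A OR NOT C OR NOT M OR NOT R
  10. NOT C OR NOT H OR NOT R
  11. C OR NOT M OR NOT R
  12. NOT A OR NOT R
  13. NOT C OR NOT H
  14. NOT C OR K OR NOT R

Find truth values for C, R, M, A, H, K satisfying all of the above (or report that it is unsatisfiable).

C: True; R: False; M: True; A: True; H: False; K: True

Set C = True.
  then (NOT C OR NOT H) forces H = False.
Try R = True:
  (NOT K OR NOT R) forces K = False.
  clause (NOT C OR K OR NOT R) is falsified — backtrack.
So R = False.
  then (M OR R) forces M = True.
  then (A OR NOT M OR R) forces A = True.
Set K = True.
All clauses satisfied.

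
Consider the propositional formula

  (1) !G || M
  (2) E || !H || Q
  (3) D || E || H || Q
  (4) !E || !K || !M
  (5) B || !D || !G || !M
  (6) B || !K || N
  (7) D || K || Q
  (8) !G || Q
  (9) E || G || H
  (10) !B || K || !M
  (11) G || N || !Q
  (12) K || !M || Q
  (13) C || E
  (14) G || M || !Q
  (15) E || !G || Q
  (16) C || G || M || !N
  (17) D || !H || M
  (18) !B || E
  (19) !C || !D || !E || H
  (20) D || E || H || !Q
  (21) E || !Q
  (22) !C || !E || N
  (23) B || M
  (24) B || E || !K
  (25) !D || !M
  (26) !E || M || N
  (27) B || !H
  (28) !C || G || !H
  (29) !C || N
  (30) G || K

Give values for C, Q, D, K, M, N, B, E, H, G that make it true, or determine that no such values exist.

Set C = True.
  then (!C || N) forces N = True.
Set Q = False.
  then (!G || Q) forces G = False.
  then (!C || G || !H) forces H = False.
  then (G || K) forces K = True.
  then (E || G || H) forces E = True.
  then (!C || !D || !E || H) forces D = False.
  then (!E || !K || !M) forces M = False.
  then (B || M) forces B = True.
All clauses satisfied.

C = True; Q = False; D = False; K = True; M = False; N = True; B = True; E = True; H = False; G = False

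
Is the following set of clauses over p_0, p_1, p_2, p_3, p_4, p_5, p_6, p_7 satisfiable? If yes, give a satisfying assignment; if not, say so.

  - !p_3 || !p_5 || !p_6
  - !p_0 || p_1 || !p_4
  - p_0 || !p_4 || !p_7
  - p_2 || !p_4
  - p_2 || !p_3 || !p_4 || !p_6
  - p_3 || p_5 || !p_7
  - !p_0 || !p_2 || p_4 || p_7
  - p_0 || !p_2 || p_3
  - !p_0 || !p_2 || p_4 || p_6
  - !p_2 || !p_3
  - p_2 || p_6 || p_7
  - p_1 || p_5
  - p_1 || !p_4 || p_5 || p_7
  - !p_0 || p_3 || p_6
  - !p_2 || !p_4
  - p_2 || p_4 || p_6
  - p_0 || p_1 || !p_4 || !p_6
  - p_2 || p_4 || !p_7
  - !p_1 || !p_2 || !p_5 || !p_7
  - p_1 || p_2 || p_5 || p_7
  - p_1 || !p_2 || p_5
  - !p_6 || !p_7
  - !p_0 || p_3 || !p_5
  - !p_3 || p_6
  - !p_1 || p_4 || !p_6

p_0=F; p_1=F; p_2=F; p_3=F; p_4=F; p_5=T; p_6=T; p_7=F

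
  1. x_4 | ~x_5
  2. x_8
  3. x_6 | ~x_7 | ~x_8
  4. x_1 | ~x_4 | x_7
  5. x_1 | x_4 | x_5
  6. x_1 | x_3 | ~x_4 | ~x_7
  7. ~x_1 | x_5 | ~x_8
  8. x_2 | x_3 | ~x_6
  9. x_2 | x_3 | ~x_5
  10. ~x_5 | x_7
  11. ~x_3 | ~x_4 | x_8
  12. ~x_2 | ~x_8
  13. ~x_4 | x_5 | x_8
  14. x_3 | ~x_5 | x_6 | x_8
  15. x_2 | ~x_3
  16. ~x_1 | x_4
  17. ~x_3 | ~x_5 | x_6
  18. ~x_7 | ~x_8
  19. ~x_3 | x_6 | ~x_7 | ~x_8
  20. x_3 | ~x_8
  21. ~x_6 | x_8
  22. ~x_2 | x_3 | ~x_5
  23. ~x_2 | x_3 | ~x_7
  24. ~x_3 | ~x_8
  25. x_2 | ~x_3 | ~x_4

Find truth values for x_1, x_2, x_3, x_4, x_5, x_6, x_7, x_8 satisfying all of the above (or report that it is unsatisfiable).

Unsatisfiable

Case x_3 = True:
  (x_8) forces x_8 = True.
  Clause (~x_3 | ~x_8) is falsified — contradiction.
Case x_3 = False:
  (x_8) forces x_8 = True.
  Clause (x_3 | ~x_8) is falsified — contradiction.
Both cases fail, so the formula is unsatisfiable.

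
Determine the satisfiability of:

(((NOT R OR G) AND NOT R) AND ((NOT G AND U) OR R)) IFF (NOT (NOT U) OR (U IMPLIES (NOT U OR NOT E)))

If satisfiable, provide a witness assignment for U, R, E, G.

U=T; R=F; E=T; G=F

  (((NOT R OR G) AND NOT R) AND ((NOT G AND U) OR R)) IFF (NOT (NOT U) OR (U IMPLIES (NOT U OR NOT E))) = True
    ((NOT R OR G) AND NOT R) AND ((NOT G AND U) OR R) = True
      (NOT R OR G) AND NOT R = True
        NOT R OR G = True
          NOT R = True
        NOT R = True
      (NOT G AND U) OR R = True
        NOT G AND U = True
          NOT G = True
    NOT (NOT U) OR (U IMPLIES (NOT U OR NOT E)) = True
      NOT (NOT U) = True
        NOT U = False
      U IMPLIES (NOT U OR NOT E) = False
        NOT U OR NOT E = False
          NOT U = False
          NOT E = False
The formula evaluates to True.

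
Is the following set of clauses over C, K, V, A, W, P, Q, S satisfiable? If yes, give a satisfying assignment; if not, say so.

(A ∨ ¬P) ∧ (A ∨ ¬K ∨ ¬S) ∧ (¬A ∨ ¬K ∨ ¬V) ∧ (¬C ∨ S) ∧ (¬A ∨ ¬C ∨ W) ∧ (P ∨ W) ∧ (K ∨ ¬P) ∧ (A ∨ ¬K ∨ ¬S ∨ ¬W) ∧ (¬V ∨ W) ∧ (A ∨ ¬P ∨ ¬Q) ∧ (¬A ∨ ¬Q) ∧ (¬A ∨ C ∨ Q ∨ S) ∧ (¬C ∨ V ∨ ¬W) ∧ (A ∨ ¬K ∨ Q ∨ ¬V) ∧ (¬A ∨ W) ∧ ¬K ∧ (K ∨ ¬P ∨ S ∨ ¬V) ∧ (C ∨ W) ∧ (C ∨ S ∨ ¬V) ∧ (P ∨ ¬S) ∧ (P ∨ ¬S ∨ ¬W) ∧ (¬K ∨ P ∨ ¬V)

Unit clause (¬K) forces K = False.
In (K ∨ ¬P) only ¬P is left, so P = False.
In (P ∨ ¬S) only ¬S is left, so S = False.
In (¬C ∨ S) only ¬C is left, so C = False.
In (P ∨ W) only W is left, so W = True.
In (C ∨ S ∨ ¬V) only ¬V is left, so V = False.
Try A = True:
  (¬A ∨ ¬Q) forces Q = False.
  clause (¬A ∨ C ∨ Q ∨ S) is falsified — backtrack.
So A = False.
Set Q = True.
All clauses satisfied.

C = False, K = False, V = False, A = False, W = True, P = False, Q = True, S = False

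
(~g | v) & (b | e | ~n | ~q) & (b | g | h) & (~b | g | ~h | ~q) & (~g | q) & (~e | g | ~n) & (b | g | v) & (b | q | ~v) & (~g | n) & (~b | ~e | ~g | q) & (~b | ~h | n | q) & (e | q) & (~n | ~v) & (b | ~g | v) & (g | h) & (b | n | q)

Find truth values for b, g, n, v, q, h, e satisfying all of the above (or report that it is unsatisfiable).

b: False, g: False, n: False, v: True, q: True, h: True, e: True

Set b = False.
Try g = True:
  (~g | v) forces v = True.
  (~g | q) forces q = True.
  (~g | n) forces n = True.
  clause (~n | ~v) is falsified — backtrack.
So g = False.
  then (b | g | h) forces h = True.
  then (b | g | v) forces v = True.
  then (b | q | ~v) forces q = True.
  then (~n | ~v) forces n = False.
Set e = True.
All clauses satisfied.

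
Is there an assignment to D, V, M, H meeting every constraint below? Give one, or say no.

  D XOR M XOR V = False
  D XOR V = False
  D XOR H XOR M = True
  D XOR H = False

No satisfying assignment exists.

Adding constraints 1, 2, 3, 4 mod 2: every variable appears an even number of times on the left, so the left side is 0.
But the right sides sum to 1 (mod 2). 0 ≠ 1 — the system is inconsistent.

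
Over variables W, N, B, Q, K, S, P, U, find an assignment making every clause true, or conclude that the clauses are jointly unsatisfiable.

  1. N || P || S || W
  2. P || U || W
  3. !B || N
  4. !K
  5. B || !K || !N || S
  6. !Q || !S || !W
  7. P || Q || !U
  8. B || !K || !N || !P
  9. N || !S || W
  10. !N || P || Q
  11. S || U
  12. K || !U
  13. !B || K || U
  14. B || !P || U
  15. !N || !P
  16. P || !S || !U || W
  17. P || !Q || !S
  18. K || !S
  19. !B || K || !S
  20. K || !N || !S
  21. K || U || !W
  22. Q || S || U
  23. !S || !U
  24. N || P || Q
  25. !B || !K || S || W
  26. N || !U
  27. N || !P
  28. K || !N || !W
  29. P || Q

Case K = True:
  Clause (!K) is falsified — contradiction.
Case K = False:
  (K || !U) forces U = False.
  (S || U) forces S = True.
  Clause (K || !S) is falsified — contradiction.
Both cases fail, so the formula is unsatisfiable.

Unsatisfiable — no assignment works.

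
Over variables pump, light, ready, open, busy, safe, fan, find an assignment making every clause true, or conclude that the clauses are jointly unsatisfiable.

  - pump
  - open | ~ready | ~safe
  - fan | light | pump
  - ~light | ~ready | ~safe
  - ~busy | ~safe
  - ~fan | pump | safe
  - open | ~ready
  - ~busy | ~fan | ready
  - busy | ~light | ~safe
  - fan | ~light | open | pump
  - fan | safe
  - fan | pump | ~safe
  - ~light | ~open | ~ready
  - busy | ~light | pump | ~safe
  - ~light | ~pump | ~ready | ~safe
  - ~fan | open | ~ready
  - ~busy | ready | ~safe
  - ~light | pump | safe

pump = True, light = False, ready = True, open = True, busy = False, safe = False, fan = True

Unit clause (pump) forces pump = True.
Set light = False.
Set ready = True.
  then (open | ~ready) forces open = True.
Set busy = False.
Set safe = False.
  then (fan | safe) forces fan = True.
All clauses satisfied.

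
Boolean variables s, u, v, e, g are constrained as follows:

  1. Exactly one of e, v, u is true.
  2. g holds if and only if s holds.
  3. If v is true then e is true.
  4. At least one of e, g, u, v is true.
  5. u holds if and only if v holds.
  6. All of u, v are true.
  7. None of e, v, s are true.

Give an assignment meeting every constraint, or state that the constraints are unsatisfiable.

Case v = True:
  Constraint (7) is violated (v=T) — contradiction.
Case v = False:
  Constraint (6) is violated (v=F) — contradiction.
Both cases fail — unsatisfiable.

UNSATISFIABLE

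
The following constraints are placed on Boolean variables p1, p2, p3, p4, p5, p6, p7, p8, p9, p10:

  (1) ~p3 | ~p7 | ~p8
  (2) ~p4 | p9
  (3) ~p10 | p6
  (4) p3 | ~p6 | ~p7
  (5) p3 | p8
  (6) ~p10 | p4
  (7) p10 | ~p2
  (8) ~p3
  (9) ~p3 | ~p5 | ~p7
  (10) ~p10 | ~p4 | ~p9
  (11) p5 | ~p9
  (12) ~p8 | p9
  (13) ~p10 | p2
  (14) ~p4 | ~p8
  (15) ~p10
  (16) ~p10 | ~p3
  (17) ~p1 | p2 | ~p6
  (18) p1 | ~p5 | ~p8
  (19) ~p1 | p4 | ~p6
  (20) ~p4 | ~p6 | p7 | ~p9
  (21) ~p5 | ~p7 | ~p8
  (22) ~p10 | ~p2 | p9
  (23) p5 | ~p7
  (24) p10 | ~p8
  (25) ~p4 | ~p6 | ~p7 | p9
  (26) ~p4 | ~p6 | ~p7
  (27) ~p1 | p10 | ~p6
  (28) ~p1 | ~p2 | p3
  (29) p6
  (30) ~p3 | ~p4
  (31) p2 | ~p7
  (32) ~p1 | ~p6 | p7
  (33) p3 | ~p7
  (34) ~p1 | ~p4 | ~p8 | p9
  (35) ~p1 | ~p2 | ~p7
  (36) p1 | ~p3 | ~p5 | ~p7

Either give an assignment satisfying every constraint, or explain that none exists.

No satisfying assignment exists.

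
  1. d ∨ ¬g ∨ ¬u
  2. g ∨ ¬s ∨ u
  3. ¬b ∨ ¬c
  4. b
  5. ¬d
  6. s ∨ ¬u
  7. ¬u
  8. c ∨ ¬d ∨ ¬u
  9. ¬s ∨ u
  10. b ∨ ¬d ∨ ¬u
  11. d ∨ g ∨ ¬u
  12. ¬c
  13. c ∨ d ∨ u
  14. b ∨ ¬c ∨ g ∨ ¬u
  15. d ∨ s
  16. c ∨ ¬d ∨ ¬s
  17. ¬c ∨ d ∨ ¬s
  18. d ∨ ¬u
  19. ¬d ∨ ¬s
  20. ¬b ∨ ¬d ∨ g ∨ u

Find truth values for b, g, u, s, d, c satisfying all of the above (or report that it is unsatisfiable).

Unsatisfiable

Case b = True:
  (¬b ∨ ¬c) forces c = False.
  (¬d) forces d = False.
  (¬u) forces u = False.
  Clause (c ∨ d ∨ u) is falsified — contradiction.
Case b = False:
  Clause (b) is falsified — contradiction.
Both cases fail, so the formula is unsatisfiable.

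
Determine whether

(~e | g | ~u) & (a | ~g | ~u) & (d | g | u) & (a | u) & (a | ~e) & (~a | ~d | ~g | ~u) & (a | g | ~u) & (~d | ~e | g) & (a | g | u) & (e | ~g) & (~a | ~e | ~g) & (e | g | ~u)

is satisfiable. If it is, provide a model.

u = False; e = False; a = True; g = False; d = True

Set u = False.
  then (a | u) forces a = True.
Try e = True:
  (~a | ~e | ~g) forces g = False.
  (d | g | u) forces d = True.
  clause (~d | ~e | g) is falsified — backtrack.
So e = False.
  then (e | ~g) forces g = False.
  then (d | g | u) forces d = True.
All clauses satisfied.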